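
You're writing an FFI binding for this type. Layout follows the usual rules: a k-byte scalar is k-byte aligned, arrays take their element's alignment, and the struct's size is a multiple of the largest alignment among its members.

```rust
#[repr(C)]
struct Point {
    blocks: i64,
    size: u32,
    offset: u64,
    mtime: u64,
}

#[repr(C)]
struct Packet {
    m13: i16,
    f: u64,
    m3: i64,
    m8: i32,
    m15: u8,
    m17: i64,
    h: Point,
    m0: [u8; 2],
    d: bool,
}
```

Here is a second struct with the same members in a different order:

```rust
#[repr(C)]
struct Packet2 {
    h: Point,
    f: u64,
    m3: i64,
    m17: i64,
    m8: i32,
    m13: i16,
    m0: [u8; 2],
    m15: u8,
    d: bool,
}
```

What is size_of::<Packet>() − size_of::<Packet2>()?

8

Point: blocks at 0 (size 8, align 8) → ends 8; size at 8 (size 4, align 4) → ends 12; pad 4 to align 8 for offset; offset at 16 (size 8, align 8) → ends 24; mtime at 24 (size 8, align 8) → ends 32; total 32 bytes, alignment 8
m13 at 0 (size 2, align 2) → ends 2
pad 6 to align 8 for f
f at 8 (size 8, align 8) → ends 16
m3 at 16 (size 8, align 8) → ends 24
m8 at 24 (size 4, align 4) → ends 28
m15 at 28 (size 1, align 1) → ends 29
pad 3 to align 8 for m17
m17 at 32 (size 8, align 8) → ends 40
h at 40 (size 32, align 8) → ends 72
m0 at 72 (size 2, align 1) → ends 74
d at 74 (size 1, align 1) → ends 75
tail pad 5 to reach multiple of 8
total 80 bytes, alignment 8
— Packet2 —
h at 0 (size 32, align 8) → ends 32
f at 32 (size 8, align 8) → ends 40
m3 at 40 (size 8, align 8) → ends 48
m17 at 48 (size 8, align 8) → ends 56
m8 at 56 (size 4, align 4) → ends 60
m13 at 60 (size 2, align 2) → ends 62
m0 at 62 (size 2, align 1) → ends 64
m15 at 64 (size 1, align 1) → ends 65
d at 65 (size 1, align 1) → ends 66
tail pad 6 to reach multiple of 8
total 72 bytes, alignment 8
80 − 72 = 8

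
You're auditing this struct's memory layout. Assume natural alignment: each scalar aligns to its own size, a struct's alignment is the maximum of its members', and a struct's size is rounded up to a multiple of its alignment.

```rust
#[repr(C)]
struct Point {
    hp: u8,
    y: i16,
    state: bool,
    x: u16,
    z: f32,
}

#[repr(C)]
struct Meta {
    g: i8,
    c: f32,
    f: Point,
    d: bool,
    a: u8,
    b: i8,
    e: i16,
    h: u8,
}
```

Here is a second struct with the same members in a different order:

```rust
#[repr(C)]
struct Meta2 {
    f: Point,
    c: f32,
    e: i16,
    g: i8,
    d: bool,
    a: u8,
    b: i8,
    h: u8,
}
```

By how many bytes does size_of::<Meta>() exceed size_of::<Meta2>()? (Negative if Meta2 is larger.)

Point: @0: hp [1B, align 1] → 1; +1 pad (align 2); @2: y [2B, align 2] → 4; @4: state [1B, align 1] → 5; +1 pad (align 2); @6: x [2B, align 2] → 8; @8: z [4B, align 4] → 12; size 12, align 4
@0: g [1B, align 1] → 1
+3 pad (align 4)
@4: c [4B, align 4] → 8
@8: f [12B, align 4] → 20
@20: d [1B, align 1] → 21
@21: a [1B, align 1] → 22
@22: b [1B, align 1] → 23
+1 pad (align 2)
@24: e [2B, align 2] → 26
@26: h [1B, align 1] → 27
+1 tail pad (align 4)
size 28, align 4
— Meta2 —
@0: f [12B, align 4] → 12
@12: c [4B, align 4] → 16
@16: e [2B, align 2] → 18
@18: g [1B, align 1] → 19
@19: d [1B, align 1] → 20
@20: a [1B, align 1] → 21
@21: b [1B, align 1] → 22
@22: h [1B, align 1] → 23
+1 tail pad (align 4)
size 24, align 4
28 − 24 = 4

4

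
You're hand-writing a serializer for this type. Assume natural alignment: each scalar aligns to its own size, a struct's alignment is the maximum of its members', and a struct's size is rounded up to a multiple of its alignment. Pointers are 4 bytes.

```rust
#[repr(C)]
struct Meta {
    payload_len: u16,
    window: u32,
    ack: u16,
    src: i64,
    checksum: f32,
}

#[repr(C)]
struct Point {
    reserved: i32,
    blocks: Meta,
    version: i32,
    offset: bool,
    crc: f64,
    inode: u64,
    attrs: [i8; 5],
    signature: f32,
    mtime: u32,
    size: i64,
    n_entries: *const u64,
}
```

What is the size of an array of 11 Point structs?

Meta: 0..2  payload_len  (2B, 2-aligned); 2..4  -- padding (2B); 4..8  window  (4B, 4-aligned); 8..10  ack  (2B, 2-aligned); 10..16  -- padding (6B); 16..24  src  (8B, 8-aligned); 24..28  checksum  (4B, 4-aligned); 28..32  -- tail padding (4B); sizeof = 32, alignof = 8
0..4  reserved  (4B, 4-aligned)
4..8  -- padding (4B)
8..40  blocks  (32B, 8-aligned)
40..44  version  (4B, 4-aligned)
44..45  offset  (1B, 1-aligned)
45..48  -- padding (3B)
48..56  crc  (8B, 8-aligned)
56..64  inode  (8B, 8-aligned)
64..69  attrs  (5B, 1-aligned)
69..72  -- padding (3B)
72..76  signature  (4B, 4-aligned)
76..80  mtime  (4B, 4-aligned)
80..88  size  (8B, 8-aligned)
88..92  n_entries  (4B, 4-aligned)
92..96  -- tail padding (4B)
sizeof = 96, alignof = 8
array of 11: 11 × 96 = 1056

1056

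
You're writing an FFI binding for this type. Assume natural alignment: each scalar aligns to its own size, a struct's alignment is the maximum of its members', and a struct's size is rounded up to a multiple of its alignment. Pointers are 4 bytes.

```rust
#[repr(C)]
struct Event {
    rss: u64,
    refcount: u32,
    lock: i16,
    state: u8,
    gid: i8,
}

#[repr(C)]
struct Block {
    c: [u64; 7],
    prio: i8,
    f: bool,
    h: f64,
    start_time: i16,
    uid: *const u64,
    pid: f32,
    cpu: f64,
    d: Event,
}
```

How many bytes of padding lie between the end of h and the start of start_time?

Event: rss at 0 (size 8, align 8) → ends 8; refcount at 8 (size 4, align 4) → ends 12; lock at 12 (size 2, align 2) → ends 14; state at 14 (size 1, align 1) → ends 15; gid at 15 (size 1, align 1) → ends 16; total 16 bytes, alignment 8
c at 0 (size 56, align 8) → ends 56
prio at 56 (size 1, align 1) → ends 57
f at 57 (size 1, align 1) → ends 58
pad 6 to align 8 for h
h at 64 (size 8, align 8) → ends 72
start_time at 72 (size 2, align 2) → ends 74

0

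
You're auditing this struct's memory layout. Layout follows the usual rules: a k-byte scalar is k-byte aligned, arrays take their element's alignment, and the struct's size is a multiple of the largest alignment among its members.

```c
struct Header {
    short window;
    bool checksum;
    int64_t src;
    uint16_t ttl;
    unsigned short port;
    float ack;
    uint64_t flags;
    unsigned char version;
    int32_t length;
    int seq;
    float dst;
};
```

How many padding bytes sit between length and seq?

0

@0: window [2B, align 2] → 2
@2: checksum [1B, align 1] → 3
+5 pad (align 8)
@8: src [8B, align 8] → 16
@16: ttl [2B, align 2] → 18
@18: port [2B, align 2] → 20
@20: ack [4B, align 4] → 24
@24: flags [8B, align 8] → 32
@32: version [1B, align 1] → 33
+3 pad (align 4)
@36: length [4B, align 4] → 40
@40: seq [4B, align 4] → 44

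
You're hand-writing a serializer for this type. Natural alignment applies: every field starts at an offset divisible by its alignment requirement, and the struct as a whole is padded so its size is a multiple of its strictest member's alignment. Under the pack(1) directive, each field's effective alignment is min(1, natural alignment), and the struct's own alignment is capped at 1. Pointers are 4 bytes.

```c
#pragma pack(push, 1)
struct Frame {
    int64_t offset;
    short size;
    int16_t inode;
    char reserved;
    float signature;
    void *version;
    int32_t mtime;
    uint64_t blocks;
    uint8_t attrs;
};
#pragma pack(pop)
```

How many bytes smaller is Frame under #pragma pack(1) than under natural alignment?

14

natural layout:
  @0: offset [8B, align 8] → 8
  @8: size [2B, align 2] → 10
  @10: inode [2B, align 2] → 12
  @12: reserved [1B, align 1] → 13
  +3 pad (align 4)
  @16: signature [4B, align 4] → 20
  @20: version [4B, align 4] → 24
  @24: mtime [4B, align 4] → 28
  +4 pad (align 8)
  @32: blocks [8B, align 8] → 40
  @40: attrs [1B, align 1] → 41
  +7 tail pad (align 8)
  size 48, align 8
packed(1) layout:
  @0: offset [8B, align 1] → 8
  @8: size [2B, align 1] → 10
  @10: inode [2B, align 1] → 12
  @12: reserved [1B, align 1] → 13
  @13: signature [4B, align 1] → 17
  @17: version [4B, align 1] → 21
  @21: mtime [4B, align 1] → 25
  @25: blocks [8B, align 1] → 33
  @33: attrs [1B, align 1] → 34
  size 34, align 1
48 − 34 = 14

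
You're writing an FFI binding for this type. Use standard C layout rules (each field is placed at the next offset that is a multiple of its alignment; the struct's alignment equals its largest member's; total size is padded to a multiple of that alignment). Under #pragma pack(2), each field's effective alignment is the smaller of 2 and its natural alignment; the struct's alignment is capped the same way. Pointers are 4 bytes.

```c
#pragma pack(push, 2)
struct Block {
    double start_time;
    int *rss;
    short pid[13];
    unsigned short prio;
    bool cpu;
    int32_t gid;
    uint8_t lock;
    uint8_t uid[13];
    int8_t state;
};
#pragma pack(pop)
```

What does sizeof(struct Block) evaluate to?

62

start_time at 0 (size 8, align 2) → ends 8
rss at 8 (size 4, align 2) → ends 12
pid at 12 (size 26, align 2) → ends 38
prio at 38 (size 2, align 2) → ends 40
cpu at 40 (size 1, align 1) → ends 41
pad 1 to align 2 for gid
gid at 42 (size 4, align 2) → ends 46
lock at 46 (size 1, align 1) → ends 47
uid at 47 (size 13, align 1) → ends 60
state at 60 (size 1, align 1) → ends 61
tail pad 1 to reach multiple of 2
total 62 bytes, alignment 2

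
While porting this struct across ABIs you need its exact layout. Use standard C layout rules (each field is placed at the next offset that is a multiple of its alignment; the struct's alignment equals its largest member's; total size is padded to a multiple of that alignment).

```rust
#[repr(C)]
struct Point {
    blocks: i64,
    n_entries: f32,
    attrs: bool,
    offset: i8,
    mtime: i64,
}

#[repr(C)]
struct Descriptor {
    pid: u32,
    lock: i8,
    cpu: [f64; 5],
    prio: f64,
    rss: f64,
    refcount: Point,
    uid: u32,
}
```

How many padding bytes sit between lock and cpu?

Point: @0: blocks [8B, align 8] → 8; @8: n_entries [4B, align 4] → 12; @12: attrs [1B, align 1] → 13; @13: offset [1B, align 1] → 14; +2 pad (align 8); @16: mtime [8B, align 8] → 24; size 24, align 8
@0: pid [4B, align 4] → 4
@4: lock [1B, align 1] → 5
+3 pad (align 8)
@8: cpu [40B, align 8] → 48

3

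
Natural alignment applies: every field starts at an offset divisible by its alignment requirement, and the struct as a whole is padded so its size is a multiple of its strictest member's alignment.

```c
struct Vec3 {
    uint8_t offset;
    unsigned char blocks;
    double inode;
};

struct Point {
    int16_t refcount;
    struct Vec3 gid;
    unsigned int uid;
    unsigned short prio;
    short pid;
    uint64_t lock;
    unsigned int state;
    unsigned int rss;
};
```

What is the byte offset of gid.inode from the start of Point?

Vec3: @0: offset [1B, align 1] → 1; @1: blocks [1B, align 1] → 2; +6 pad (align 8); @8: inode [8B, align 8] → 16; size 16, align 8
@0: refcount [2B, align 2] → 2
+6 pad (align 8)
@8: gid [16B, align 8] → 24
within Vec3: inode at 8
8 + 8 = 16

16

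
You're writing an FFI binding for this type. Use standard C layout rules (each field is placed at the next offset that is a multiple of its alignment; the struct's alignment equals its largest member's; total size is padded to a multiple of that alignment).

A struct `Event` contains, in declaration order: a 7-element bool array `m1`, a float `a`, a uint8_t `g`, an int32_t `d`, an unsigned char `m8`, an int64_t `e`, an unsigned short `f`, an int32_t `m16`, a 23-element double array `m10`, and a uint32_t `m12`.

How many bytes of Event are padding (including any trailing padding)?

0..7  m1  (7B, 1-aligned)
7..8  -- padding (1B)
8..12  a  (4B, 4-aligned)
12..13  g  (1B, 1-aligned)
13..16  -- padding (3B)
16..20  d  (4B, 4-aligned)
20..21  m8  (1B, 1-aligned)
21..24  -- padding (3B)
24..32  e  (8B, 8-aligned)
32..34  f  (2B, 2-aligned)
34..36  -- padding (2B)
36..40  m16  (4B, 4-aligned)
40..224  m10  (184B, 8-aligned)
224..228  m12  (4B, 4-aligned)
228..232  -- tail padding (4B)
sizeof = 232, alignof = 8
data bytes 219, size 232 → padding 13

13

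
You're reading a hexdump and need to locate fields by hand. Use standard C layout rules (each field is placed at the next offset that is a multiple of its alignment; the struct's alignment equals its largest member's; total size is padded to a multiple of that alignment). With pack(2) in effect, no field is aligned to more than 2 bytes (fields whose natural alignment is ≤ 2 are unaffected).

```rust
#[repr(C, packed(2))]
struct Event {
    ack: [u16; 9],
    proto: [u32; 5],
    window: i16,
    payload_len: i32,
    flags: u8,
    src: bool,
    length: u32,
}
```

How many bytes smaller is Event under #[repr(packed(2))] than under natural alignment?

6

natural layout:
  ack at 0 (size 18, align 2) → ends 18
  pad 2 to align 4 for proto
  proto at 20 (size 20, align 4) → ends 40
  window at 40 (size 2, align 2) → ends 42
  pad 2 to align 4 for payload_len
  payload_len at 44 (size 4, align 4) → ends 48
  flags at 48 (size 1, align 1) → ends 49
  src at 49 (size 1, align 1) → ends 50
  pad 2 to align 4 for length
  length at 52 (size 4, align 4) → ends 56
  total 56 bytes, alignment 4
packed(2) layout:
  ack at 0 (size 18, align 2) → ends 18
  proto at 18 (size 20, align 2) → ends 38
  window at 38 (size 2, align 2) → ends 40
  payload_len at 40 (size 4, align 2) → ends 44
  flags at 44 (size 1, align 1) → ends 45
  src at 45 (size 1, align 1) → ends 46
  length at 46 (size 4, align 2) → ends 50
  total 50 bytes, alignment 2
56 − 50 = 6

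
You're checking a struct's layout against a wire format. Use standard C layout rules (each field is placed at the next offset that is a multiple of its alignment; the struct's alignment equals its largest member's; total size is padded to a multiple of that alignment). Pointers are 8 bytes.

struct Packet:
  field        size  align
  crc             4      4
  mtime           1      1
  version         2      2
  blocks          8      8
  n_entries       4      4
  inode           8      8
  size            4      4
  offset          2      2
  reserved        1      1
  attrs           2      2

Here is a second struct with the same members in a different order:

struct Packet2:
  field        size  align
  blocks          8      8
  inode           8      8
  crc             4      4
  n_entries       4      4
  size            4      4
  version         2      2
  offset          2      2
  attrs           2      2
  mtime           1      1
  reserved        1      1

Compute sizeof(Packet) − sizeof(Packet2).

crc at 0 (size 4, align 4) → ends 4
mtime at 4 (size 1, align 1) → ends 5
pad 1 to align 2 for version
version at 6 (size 2, align 2) → ends 8
blocks at 8 (size 8, align 8) → ends 16
n_entries at 16 (size 4, align 4) → ends 20
pad 4 to align 8 for inode
inode at 24 (size 8, align 8) → ends 32
size at 32 (size 4, align 4) → ends 36
offset at 36 (size 2, align 2) → ends 38
reserved at 38 (size 1, align 1) → ends 39
pad 1 to align 2 for attrs
attrs at 40 (size 2, align 2) → ends 42
tail pad 6 to reach multiple of 8
total 48 bytes, alignment 8
— Packet2 —
blocks at 0 (size 8, align 8) → ends 8
inode at 8 (size 8, align 8) → ends 16
crc at 16 (size 4, align 4) → ends 20
n_entries at 20 (size 4, align 4) → ends 24
size at 24 (size 4, align 4) → ends 28
version at 28 (size 2, align 2) → ends 30
offset at 30 (size 2, align 2) → ends 32
attrs at 32 (size 2, align 2) → ends 34
mtime at 34 (size 1, align 1) → ends 35
reserved at 35 (size 1, align 1) → ends 36
tail pad 4 to reach multiple of 8
total 40 bytes, alignment 8
48 − 40 = 8

8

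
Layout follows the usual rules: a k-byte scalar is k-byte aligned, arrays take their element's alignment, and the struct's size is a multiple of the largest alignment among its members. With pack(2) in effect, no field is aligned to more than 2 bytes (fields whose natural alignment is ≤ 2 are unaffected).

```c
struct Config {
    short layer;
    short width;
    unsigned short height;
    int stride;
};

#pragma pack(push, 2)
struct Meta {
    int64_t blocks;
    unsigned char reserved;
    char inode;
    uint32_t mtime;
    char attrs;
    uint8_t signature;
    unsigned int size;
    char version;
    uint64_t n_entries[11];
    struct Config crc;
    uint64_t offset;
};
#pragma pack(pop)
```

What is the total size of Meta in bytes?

Config: @0: layer [2B, align 2] → 2; @2: width [2B, align 2] → 4; @4: height [2B, align 2] → 6; +2 pad (align 4); @8: stride [4B, align 4] → 12; size 12, align 4
@0: blocks [8B, align 2] → 8
@8: reserved [1B, align 1] → 9
@9: inode [1B, align 1] → 10
@10: mtime [4B, align 2] → 14
@14: attrs [1B, align 1] → 15
@15: signature [1B, align 1] → 16
@16: size [4B, align 2] → 20
@20: version [1B, align 1] → 21
+1 pad (align 2)
@22: n_entries [88B, align 2] → 110
@110: crc [12B, align 2] → 122
@122: offset [8B, align 2] → 130
size 130, align 2

130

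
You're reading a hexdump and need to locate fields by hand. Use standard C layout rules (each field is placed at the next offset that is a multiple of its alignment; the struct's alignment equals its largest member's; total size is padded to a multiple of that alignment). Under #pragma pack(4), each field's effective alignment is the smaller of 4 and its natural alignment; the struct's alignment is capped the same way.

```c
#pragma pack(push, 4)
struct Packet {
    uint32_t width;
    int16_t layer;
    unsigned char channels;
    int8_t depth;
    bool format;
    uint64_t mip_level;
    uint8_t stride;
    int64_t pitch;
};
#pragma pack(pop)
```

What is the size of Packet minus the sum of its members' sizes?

6

width at 0 (size 4, align 4) → ends 4
layer at 4 (size 2, align 2) → ends 6
channels at 6 (size 1, align 1) → ends 7
depth at 7 (size 1, align 1) → ends 8
format at 8 (size 1, align 1) → ends 9
pad 3 to align 4 for mip_level
mip_level at 12 (size 8, align 4) → ends 20
stride at 20 (size 1, align 1) → ends 21
pad 3 to align 4 for pitch
pitch at 24 (size 8, align 4) → ends 32
total 32 bytes, alignment 4
data bytes 26, size 32 → padding 6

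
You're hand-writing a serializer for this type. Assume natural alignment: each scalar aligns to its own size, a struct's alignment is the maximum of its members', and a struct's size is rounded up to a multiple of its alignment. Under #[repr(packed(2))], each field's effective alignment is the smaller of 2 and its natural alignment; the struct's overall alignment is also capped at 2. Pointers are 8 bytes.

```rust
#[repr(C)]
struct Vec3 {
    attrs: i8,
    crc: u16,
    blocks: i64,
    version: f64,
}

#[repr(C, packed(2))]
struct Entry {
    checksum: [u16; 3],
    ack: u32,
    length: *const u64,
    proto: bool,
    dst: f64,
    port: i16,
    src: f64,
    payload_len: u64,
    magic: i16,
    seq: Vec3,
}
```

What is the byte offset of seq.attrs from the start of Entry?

Vec3: 0..1  attrs  (1B, 1-aligned); 1..2  -- padding (1B); 2..4  crc  (2B, 2-aligned); 4..8  -- padding (4B); 8..16  blocks  (8B, 8-aligned); 16..24  version  (8B, 8-aligned); sizeof = 24, alignof = 8
0..6  checksum  (6B, 2-aligned)
6..10  ack  (4B, 2-aligned)
10..18  length  (8B, 2-aligned)
18..19  proto  (1B, 1-aligned)
19..20  -- padding (1B)
20..28  dst  (8B, 2-aligned)
28..30  port  (2B, 2-aligned)
30..38  src  (8B, 2-aligned)
38..46  payload_len  (8B, 2-aligned)
46..48  magic  (2B, 2-aligned)
48..72  seq  (24B, 2-aligned)
within Vec3: attrs at 0
48 + 0 = 48

48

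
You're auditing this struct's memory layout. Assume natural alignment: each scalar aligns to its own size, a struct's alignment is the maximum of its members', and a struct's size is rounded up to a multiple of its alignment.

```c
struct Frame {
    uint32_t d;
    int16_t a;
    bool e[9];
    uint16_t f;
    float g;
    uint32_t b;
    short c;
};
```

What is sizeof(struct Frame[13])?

416

@0: d [4B, align 4] → 4
@4: a [2B, align 2] → 6
@6: e [9B, align 1] → 15
+1 pad (align 2)
@16: f [2B, align 2] → 18
+2 pad (align 4)
@20: g [4B, align 4] → 24
@24: b [4B, align 4] → 28
@28: c [2B, align 2] → 30
+2 tail pad (align 4)
size 32, align 4
array of 13: 13 × 32 = 416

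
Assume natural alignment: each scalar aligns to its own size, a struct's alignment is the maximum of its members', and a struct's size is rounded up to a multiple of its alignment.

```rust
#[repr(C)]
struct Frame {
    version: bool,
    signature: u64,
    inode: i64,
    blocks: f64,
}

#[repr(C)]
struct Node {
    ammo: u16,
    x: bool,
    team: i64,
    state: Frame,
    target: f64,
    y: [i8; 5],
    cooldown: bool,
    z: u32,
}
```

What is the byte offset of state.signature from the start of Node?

24

Frame: 0..1  version  (1B, 1-aligned); 1..8  -- padding (7B); 8..16  signature  (8B, 8-aligned); 16..24  inode  (8B, 8-aligned); 24..32  blocks  (8B, 8-aligned); sizeof = 32, alignof = 8
0..2  ammo  (2B, 2-aligned)
2..3  x  (1B, 1-aligned)
3..8  -- padding (5B)
8..16  team  (8B, 8-aligned)
16..48  state  (32B, 8-aligned)
within Frame: signature at 8
16 + 8 = 24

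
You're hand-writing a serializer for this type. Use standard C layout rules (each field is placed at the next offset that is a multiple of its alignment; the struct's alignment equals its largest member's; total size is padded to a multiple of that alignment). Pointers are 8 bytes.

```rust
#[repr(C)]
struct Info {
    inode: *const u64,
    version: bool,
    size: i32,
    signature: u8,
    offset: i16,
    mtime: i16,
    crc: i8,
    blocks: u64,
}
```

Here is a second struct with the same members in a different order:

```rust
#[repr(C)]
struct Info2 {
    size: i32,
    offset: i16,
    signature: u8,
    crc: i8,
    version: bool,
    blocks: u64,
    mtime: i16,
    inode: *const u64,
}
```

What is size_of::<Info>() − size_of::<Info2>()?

inode at 0 (size 8, align 8) → ends 8
version at 8 (size 1, align 1) → ends 9
pad 3 to align 4 for size
size at 12 (size 4, align 4) → ends 16
signature at 16 (size 1, align 1) → ends 17
pad 1 to align 2 for offset
offset at 18 (size 2, align 2) → ends 20
mtime at 20 (size 2, align 2) → ends 22
crc at 22 (size 1, align 1) → ends 23
pad 1 to align 8 for blocks
blocks at 24 (size 8, align 8) → ends 32
total 32 bytes, alignment 8
— Info2 —
size at 0 (size 4, align 4) → ends 4
offset at 4 (size 2, align 2) → ends 6
signature at 6 (size 1, align 1) → ends 7
crc at 7 (size 1, align 1) → ends 8
version at 8 (size 1, align 1) → ends 9
pad 7 to align 8 for blocks
blocks at 16 (size 8, align 8) → ends 24
mtime at 24 (size 2, align 2) → ends 26
pad 6 to align 8 for inode
inode at 32 (size 8, align 8) → ends 40
total 40 bytes, alignment 8
32 − 40 = -8

-8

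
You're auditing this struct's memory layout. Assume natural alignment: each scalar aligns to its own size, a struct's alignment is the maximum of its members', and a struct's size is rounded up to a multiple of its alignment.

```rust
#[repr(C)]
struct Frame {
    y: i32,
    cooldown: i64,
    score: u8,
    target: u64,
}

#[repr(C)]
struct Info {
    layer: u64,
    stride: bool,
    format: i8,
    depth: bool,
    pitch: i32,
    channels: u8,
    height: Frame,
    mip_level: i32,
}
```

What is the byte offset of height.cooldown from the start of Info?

Frame: y at 0 (size 4, align 4) → ends 4; pad 4 to align 8 for cooldown; cooldown at 8 (size 8, align 8) → ends 16; score at 16 (size 1, align 1) → ends 17; pad 7 to align 8 for target; target at 24 (size 8, align 8) → ends 32; total 32 bytes, alignment 8
layer at 0 (size 8, align 8) → ends 8
stride at 8 (size 1, align 1) → ends 9
format at 9 (size 1, align 1) → ends 10
depth at 10 (size 1, align 1) → ends 11
pad 1 to align 4 for pitch
pitch at 12 (size 4, align 4) → ends 16
channels at 16 (size 1, align 1) → ends 17
pad 7 to align 8 for height
height at 24 (size 32, align 8) → ends 56
within Frame: cooldown at 8
24 + 8 = 32

32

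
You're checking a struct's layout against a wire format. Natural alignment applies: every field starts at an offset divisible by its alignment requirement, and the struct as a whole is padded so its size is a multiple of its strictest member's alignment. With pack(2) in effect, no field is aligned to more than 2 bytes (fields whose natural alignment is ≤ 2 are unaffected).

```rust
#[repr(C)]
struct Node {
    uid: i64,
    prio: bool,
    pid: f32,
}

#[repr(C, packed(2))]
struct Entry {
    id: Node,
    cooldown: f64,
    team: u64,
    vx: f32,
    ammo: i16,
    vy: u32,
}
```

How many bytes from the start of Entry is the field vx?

Node: 0..8  uid  (8B, 8-aligned); 8..9  prio  (1B, 1-aligned); 9..12  -- padding (3B); 12..16  pid  (4B, 4-aligned); sizeof = 16, alignof = 8
0..16  id  (16B, 2-aligned)
16..24  cooldown  (8B, 2-aligned)
24..32  team  (8B, 2-aligned)
32..36  vx  (4B, 2-aligned)

32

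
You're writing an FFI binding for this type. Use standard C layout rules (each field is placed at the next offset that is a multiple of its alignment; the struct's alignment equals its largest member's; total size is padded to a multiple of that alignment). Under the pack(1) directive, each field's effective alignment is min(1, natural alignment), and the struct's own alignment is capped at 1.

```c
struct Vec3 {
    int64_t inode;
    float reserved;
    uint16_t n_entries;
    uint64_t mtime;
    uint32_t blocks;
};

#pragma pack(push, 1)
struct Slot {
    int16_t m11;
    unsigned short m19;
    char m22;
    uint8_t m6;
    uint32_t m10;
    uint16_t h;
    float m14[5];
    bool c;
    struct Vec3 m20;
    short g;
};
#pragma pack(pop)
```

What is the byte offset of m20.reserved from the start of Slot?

41

Vec3: inode at 0 (size 8, align 8) → ends 8; reserved at 8 (size 4, align 4) → ends 12; n_entries at 12 (size 2, align 2) → ends 14; pad 2 to align 8 for mtime; mtime at 16 (size 8, align 8) → ends 24; blocks at 24 (size 4, align 4) → ends 28; tail pad 4 to reach multiple of 8; total 32 bytes, alignment 8
m11 at 0 (size 2, align 1) → ends 2
m19 at 2 (size 2, align 1) → ends 4
m22 at 4 (size 1, align 1) → ends 5
m6 at 5 (size 1, align 1) → ends 6
m10 at 6 (size 4, align 1) → ends 10
h at 10 (size 2, align 1) → ends 12
m14 at 12 (size 20, align 1) → ends 32
c at 32 (size 1, align 1) → ends 33
m20 at 33 (size 32, align 1) → ends 65
within Vec3: reserved at 8
33 + 8 = 41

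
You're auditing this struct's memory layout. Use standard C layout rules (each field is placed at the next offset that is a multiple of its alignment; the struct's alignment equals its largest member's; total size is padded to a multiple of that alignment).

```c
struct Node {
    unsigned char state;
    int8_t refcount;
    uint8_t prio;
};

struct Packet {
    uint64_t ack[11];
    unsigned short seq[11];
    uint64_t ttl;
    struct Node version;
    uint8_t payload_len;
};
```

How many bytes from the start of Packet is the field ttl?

112

Node: @0: state [1B, align 1] → 1; @1: refcount [1B, align 1] → 2; @2: prio [1B, align 1] → 3; size 3, align 1
@0: ack [88B, align 8] → 88
@88: seq [22B, align 2] → 110
+2 pad (align 8)
@112: ttl [8B, align 8] → 120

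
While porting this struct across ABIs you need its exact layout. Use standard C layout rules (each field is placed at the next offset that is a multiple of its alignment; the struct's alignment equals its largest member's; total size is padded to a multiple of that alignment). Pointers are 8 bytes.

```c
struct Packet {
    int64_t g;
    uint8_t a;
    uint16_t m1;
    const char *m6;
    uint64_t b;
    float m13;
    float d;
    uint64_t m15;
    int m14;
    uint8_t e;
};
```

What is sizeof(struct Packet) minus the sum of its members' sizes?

8

0..8  g  (8B, 8-aligned)
8..9  a  (1B, 1-aligned)
9..10  -- padding (1B)
10..12  m1  (2B, 2-aligned)
12..16  -- padding (4B)
16..24  m6  (8B, 8-aligned)
24..32  b  (8B, 8-aligned)
32..36  m13  (4B, 4-aligned)
36..40  d  (4B, 4-aligned)
40..48  m15  (8B, 8-aligned)
48..52  m14  (4B, 4-aligned)
52..53  e  (1B, 1-aligned)
53..56  -- tail padding (3B)
sizeof = 56, alignof = 8
data bytes 48, size 56 → padding 8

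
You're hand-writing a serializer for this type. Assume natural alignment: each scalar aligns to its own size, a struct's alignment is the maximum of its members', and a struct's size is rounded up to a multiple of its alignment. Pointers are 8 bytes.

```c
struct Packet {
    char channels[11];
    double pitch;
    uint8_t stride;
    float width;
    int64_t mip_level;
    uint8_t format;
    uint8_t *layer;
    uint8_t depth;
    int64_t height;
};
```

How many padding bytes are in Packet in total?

22

channels at 0 (size 11, align 1) → ends 11
pad 5 to align 8 for pitch
pitch at 16 (size 8, align 8) → ends 24
stride at 24 (size 1, align 1) → ends 25
pad 3 to align 4 for width
width at 28 (size 4, align 4) → ends 32
mip_level at 32 (size 8, align 8) → ends 40
format at 40 (size 1, align 1) → ends 41
pad 7 to align 8 for layer
layer at 48 (size 8, align 8) → ends 56
depth at 56 (size 1, align 1) → ends 57
pad 7 to align 8 for height
height at 64 (size 8, align 8) → ends 72
total 72 bytes, alignment 8
data bytes 50, size 72 → padding 22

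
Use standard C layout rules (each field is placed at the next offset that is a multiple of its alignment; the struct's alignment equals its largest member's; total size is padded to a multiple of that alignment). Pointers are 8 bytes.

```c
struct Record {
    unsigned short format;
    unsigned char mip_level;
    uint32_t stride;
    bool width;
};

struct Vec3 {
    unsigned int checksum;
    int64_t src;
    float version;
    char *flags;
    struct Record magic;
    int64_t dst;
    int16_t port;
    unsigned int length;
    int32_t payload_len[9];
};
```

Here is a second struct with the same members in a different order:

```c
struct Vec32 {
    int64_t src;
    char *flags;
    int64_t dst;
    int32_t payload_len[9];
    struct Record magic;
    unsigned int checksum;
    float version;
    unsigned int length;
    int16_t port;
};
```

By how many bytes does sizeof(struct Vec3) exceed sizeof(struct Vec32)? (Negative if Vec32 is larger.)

16

Record: format at 0 (size 2, align 2) → ends 2; mip_level at 2 (size 1, align 1) → ends 3; pad 1 to align 4 for stride; stride at 4 (size 4, align 4) → ends 8; width at 8 (size 1, align 1) → ends 9; tail pad 3 to reach multiple of 4; total 12 bytes, alignment 4
checksum at 0 (size 4, align 4) → ends 4
pad 4 to align 8 for src
src at 8 (size 8, align 8) → ends 16
version at 16 (size 4, align 4) → ends 20
pad 4 to align 8 for flags
flags at 24 (size 8, align 8) → ends 32
magic at 32 (size 12, align 4) → ends 44
pad 4 to align 8 for dst
dst at 48 (size 8, align 8) → ends 56
port at 56 (size 2, align 2) → ends 58
pad 2 to align 4 for length
length at 60 (size 4, align 4) → ends 64
payload_len at 64 (size 36, align 4) → ends 100
tail pad 4 to reach multiple of 8
total 104 bytes, alignment 8
— Vec32 —
src at 0 (size 8, align 8) → ends 8
flags at 8 (size 8, align 8) → ends 16
dst at 16 (size 8, align 8) → ends 24
payload_len at 24 (size 36, align 4) → ends 60
magic at 60 (size 12, align 4) → ends 72
checksum at 72 (size 4, align 4) → ends 76
version at 76 (size 4, align 4) → ends 80
length at 80 (size 4, align 4) → ends 84
port at 84 (size 2, align 2) → ends 86
tail pad 2 to reach multiple of 8
total 88 bytes, alignment 8
104 − 88 = 16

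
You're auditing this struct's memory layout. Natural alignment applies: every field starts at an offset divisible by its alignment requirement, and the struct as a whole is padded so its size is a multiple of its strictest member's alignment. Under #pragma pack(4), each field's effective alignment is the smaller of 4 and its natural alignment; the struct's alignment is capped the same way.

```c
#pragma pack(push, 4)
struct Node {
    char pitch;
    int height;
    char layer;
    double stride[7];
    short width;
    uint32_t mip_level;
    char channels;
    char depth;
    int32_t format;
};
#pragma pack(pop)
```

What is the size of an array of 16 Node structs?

pitch at 0 (size 1, align 1) → ends 1
pad 3 to align 4 for height
height at 4 (size 4, align 4) → ends 8
layer at 8 (size 1, align 1) → ends 9
pad 3 to align 4 for stride
stride at 12 (size 56, align 4) → ends 68
width at 68 (size 2, align 2) → ends 70
pad 2 to align 4 for mip_level
mip_level at 72 (size 4, align 4) → ends 76
channels at 76 (size 1, align 1) → ends 77
depth at 77 (size 1, align 1) → ends 78
pad 2 to align 4 for format
format at 80 (size 4, align 4) → ends 84
total 84 bytes, alignment 4
array of 16: 16 × 84 = 1344

1344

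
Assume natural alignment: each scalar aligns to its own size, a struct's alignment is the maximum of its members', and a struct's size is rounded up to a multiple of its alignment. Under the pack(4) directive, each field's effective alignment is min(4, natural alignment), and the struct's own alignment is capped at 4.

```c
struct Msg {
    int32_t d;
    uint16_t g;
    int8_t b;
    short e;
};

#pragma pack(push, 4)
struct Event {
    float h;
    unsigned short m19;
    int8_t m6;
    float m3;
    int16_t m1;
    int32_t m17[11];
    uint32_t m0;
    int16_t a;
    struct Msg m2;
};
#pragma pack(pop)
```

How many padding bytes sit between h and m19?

0

Msg: @0: d [4B, align 4] → 4; @4: g [2B, align 2] → 6; @6: b [1B, align 1] → 7; +1 pad (align 2); @8: e [2B, align 2] → 10; +2 tail pad (align 4); size 12, align 4
@0: h [4B, align 4] → 4
@4: m19 [2B, align 2] → 6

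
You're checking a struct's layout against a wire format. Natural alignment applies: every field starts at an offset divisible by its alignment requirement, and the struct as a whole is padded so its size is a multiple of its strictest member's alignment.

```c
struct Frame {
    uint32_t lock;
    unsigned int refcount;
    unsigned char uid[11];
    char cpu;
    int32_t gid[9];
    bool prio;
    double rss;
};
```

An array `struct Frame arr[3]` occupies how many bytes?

@0: lock [4B, align 4] → 4
@4: refcount [4B, align 4] → 8
@8: uid [11B, align 1] → 19
@19: cpu [1B, align 1] → 20
@20: gid [36B, align 4] → 56
@56: prio [1B, align 1] → 57
+7 pad (align 8)
@64: rss [8B, align 8] → 72
size 72, align 8
array of 3: 3 × 72 = 216

216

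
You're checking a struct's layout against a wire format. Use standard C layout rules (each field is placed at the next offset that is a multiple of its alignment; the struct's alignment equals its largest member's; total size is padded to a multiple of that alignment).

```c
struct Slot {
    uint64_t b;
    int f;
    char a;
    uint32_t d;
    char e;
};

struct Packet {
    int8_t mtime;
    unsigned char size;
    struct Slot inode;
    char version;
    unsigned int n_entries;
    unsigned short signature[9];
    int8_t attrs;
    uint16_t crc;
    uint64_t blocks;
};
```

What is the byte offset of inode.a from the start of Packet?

Slot: @0: b [8B, align 8] → 8; @8: f [4B, align 4] → 12; @12: a [1B, align 1] → 13; +3 pad (align 4); @16: d [4B, align 4] → 20; @20: e [1B, align 1] → 21; +3 tail pad (align 8); size 24, align 8
@0: mtime [1B, align 1] → 1
@1: size [1B, align 1] → 2
+6 pad (align 8)
@8: inode [24B, align 8] → 32
within Slot: a at 12
8 + 12 = 20

20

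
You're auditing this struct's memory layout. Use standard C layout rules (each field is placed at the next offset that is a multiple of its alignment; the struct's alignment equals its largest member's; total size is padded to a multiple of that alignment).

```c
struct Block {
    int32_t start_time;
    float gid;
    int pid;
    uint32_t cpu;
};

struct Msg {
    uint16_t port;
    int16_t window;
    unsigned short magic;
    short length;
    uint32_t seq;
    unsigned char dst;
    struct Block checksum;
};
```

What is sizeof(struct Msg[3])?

96

Block: @0: start_time [4B, align 4] → 4; @4: gid [4B, align 4] → 8; @8: pid [4B, align 4] → 12; @12: cpu [4B, align 4] → 16; size 16, align 4
@0: port [2B, align 2] → 2
@2: window [2B, align 2] → 4
@4: magic [2B, align 2] → 6
@6: length [2B, align 2] → 8
@8: seq [4B, align 4] → 12
@12: dst [1B, align 1] → 13
+3 pad (align 4)
@16: checksum [16B, align 4] → 32
size 32, align 4
array of 3: 3 × 32 = 96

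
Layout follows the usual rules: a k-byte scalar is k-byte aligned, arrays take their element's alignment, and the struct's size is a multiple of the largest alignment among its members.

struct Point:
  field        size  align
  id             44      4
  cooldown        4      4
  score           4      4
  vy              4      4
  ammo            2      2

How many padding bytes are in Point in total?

id at 0 (size 44, align 4) → ends 44
cooldown at 44 (size 4, align 4) → ends 48
score at 48 (size 4, align 4) → ends 52
vy at 52 (size 4, align 4) → ends 56
ammo at 56 (size 2, align 2) → ends 58
tail pad 2 to reach multiple of 4
total 60 bytes, alignment 4
data bytes 58, size 60 → padding 2

2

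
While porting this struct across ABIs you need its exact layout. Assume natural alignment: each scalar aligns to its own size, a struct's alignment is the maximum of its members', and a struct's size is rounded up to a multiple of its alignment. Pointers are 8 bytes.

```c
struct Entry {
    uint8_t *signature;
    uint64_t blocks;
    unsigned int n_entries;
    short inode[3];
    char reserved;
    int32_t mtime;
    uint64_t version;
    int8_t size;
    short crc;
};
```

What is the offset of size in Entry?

40

signature at 0 (size 8, align 8) → ends 8
blocks at 8 (size 8, align 8) → ends 16
n_entries at 16 (size 4, align 4) → ends 20
inode at 20 (size 6, align 2) → ends 26
reserved at 26 (size 1, align 1) → ends 27
pad 1 to align 4 for mtime
mtime at 28 (size 4, align 4) → ends 32
version at 32 (size 8, align 8) → ends 40
size at 40 (size 1, align 1) → ends 41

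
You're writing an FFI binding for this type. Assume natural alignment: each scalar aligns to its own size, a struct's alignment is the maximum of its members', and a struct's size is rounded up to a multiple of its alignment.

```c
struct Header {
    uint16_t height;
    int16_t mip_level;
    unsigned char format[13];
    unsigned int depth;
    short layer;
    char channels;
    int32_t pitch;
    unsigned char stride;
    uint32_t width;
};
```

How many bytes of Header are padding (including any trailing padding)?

7

height at 0 (size 2, align 2) → ends 2
mip_level at 2 (size 2, align 2) → ends 4
format at 4 (size 13, align 1) → ends 17
pad 3 to align 4 for depth
depth at 20 (size 4, align 4) → ends 24
layer at 24 (size 2, align 2) → ends 26
channels at 26 (size 1, align 1) → ends 27
pad 1 to align 4 for pitch
pitch at 28 (size 4, align 4) → ends 32
stride at 32 (size 1, align 1) → ends 33
pad 3 to align 4 for width
width at 36 (size 4, align 4) → ends 40
total 40 bytes, alignment 4
data bytes 33, size 40 → padding 7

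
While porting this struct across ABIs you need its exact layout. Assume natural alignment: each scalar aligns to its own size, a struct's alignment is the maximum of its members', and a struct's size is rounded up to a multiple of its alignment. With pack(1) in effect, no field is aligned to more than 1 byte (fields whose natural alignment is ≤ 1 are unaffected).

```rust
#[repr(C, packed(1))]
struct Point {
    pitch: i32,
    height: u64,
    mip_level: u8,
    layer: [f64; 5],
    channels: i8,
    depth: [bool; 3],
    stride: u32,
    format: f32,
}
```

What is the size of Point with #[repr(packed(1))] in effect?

0..4  pitch  (4B, 1-aligned)
4..12  height  (8B, 1-aligned)
12..13  mip_level  (1B, 1-aligned)
13..53  layer  (40B, 1-aligned)
53..54  channels  (1B, 1-aligned)
54..57  depth  (3B, 1-aligned)
57..61  stride  (4B, 1-aligned)
61..65  format  (4B, 1-aligned)
sizeof = 65, alignof = 1

65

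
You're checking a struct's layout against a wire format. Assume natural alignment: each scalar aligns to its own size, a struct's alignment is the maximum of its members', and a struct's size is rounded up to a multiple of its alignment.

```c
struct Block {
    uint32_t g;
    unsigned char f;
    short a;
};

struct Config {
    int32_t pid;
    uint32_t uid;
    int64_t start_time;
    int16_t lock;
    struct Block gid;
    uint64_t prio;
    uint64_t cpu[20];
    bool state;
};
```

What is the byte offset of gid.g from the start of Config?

Block: g at 0 (size 4, align 4) → ends 4; f at 4 (size 1, align 1) → ends 5; pad 1 to align 2 for a; a at 6 (size 2, align 2) → ends 8; total 8 bytes, alignment 4
pid at 0 (size 4, align 4) → ends 4
uid at 4 (size 4, align 4) → ends 8
start_time at 8 (size 8, align 8) → ends 16
lock at 16 (size 2, align 2) → ends 18
pad 2 to align 4 for gid
gid at 20 (size 8, align 4) → ends 28
within Block: g at 0
20 + 0 = 20

20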